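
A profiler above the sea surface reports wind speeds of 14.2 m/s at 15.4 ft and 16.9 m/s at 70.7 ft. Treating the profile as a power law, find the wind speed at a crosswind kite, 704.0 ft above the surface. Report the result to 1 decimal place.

22.0 m/s

First find α: α = ln(V₂/V₁)/ln(z₂/z₁) = ln(16.9/14.2)/ln(70.7/15.4) = 0.17407/1.52408 = 0.1142
Extrapolate from 70.7 ft to 704.0 ft: V₃ = 16.9 × (704.0/70.7)^0.1142 = 16.9 × 1.3002 = 21.9730 m/s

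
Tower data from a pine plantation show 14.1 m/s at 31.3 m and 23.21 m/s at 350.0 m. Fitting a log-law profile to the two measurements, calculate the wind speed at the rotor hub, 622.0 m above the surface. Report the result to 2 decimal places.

25.38 m/s

Log law: V ∝ ln(z/z₀). From the pair, with r = V₁/V₂ = 0.60750,
ln z₀ = (ln z₁ − r·ln z₂)/(1 − r) = (3.4436 − 0.60750×5.8579)/0.39250 = -0.2931 → z₀ = 0.7459 m
V₃ = V₁ · ln(z₃/z₀)/ln(z₁/z₀) = 14.1 × 6.7261/3.7368 = 25.3797 m/s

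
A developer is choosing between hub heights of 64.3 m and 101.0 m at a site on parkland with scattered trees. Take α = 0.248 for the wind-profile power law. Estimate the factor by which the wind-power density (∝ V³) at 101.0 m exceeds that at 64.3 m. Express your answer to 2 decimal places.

1.40

Speed ratio: V_B/V_A = (z_B/z_A)^α = (101.0/64.3)^0.248 = (1.5708)^0.248 = 1.11850
Power-density ratio: P_B/P_A = (V_B/V_A)³ = (1.11850)³ = 1.39928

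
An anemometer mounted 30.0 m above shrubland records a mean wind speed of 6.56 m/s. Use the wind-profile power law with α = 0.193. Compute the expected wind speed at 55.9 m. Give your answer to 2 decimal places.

7.40 m/s

Power-law profile: V₂ = V₁ · (z₂/z₁)^α
V₂ = 6.56 × (55.9/30.0)^0.193 = 6.56 × (1.8633)^0.193
    = 6.56 × 1.1276 = 7.3972 m/s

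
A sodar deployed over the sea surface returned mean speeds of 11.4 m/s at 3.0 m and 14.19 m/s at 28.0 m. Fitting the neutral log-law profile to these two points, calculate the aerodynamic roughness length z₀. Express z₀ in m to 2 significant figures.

z₀ ≈ 0.00033 m

Log law: V(z) ∝ ln(z/z₀). With r = V₁/V₂ = 11.4/14.19 = 0.80338,
r · ln(z₂/z₀) = ln(z₁/z₀) ⇒ ln z₀ = (ln z₁ − r·ln z₂)/(1 − r)
ln z₀ = (1.09861 − 0.80338×3.33220) / 0.19662 = -8.0279
z₀ = exp(-8.0279) = 0.0003262 m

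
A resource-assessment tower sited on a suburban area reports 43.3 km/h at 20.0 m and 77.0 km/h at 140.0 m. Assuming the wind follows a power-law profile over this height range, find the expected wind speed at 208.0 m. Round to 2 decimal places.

86.57 km/h

First find α: α = ln(V₂/V₁)/ln(z₂/z₁) = ln(77.0/43.3)/ln(140.0/20.0) = 0.57565/1.94591 = 0.2958
Extrapolate from 140.0 m to 208.0 m: V₃ = 77.0 × (208.0/140.0)^0.2958 = 77.0 × 1.1243 = 86.5673 km/h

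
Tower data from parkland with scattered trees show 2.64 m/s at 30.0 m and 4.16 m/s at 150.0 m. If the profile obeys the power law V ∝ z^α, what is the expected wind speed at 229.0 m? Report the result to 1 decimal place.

First find α: α = ln(V₂/V₁)/ln(z₂/z₁) = ln(4.16/2.64)/ln(150.0/30.0) = 0.45474/1.60944 = 0.2825
Extrapolate from 150.0 m to 229.0 m: V₃ = 4.16 × (229.0/150.0)^0.2825 = 4.16 × 1.1270 = 4.6882 m/s

4.7 m/s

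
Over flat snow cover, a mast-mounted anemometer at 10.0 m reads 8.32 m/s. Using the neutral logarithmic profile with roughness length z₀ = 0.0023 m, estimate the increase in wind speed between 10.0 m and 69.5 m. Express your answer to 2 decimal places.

1.93 m/s

Log law: V₂ = V₁ · ln(z₂/z₀)/ln(z₁/z₀) = 8.32 × 10.3162/8.3774 = 10.2455 m/s
ΔV = 10.2455 − 8.32 = 1.9255 m/s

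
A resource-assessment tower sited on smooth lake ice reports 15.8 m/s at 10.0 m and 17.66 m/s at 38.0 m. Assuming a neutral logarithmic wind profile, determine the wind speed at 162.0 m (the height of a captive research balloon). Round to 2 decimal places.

Log law: V ∝ ln(z/z₀). From the pair, with r = V₁/V₂ = 0.89468,
ln z₀ = (ln z₁ − r·ln z₂)/(1 − r) = (2.3026 − 0.89468×3.6376)/0.10532 = -9.0377 → z₀ = 0.0001188 m
V₃ = V₁ · ln(z₃/z₀)/ln(z₁/z₀) = 15.8 × 14.1253/11.3403 = 19.6802 m/s

19.68 m/s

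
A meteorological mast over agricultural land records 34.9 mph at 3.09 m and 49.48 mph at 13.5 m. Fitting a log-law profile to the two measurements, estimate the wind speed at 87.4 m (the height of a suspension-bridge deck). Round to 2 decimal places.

67.95 mph

Log law: V ∝ ln(z/z₀). From the pair, with r = V₁/V₂ = 0.70534,
ln z₀ = (ln z₁ − r·ln z₂)/(1 − r) = (1.1282 − 0.70534×2.6027)/0.29466 = -2.4014 → z₀ = 0.09059 m
V₃ = V₁ · ln(z₃/z₀)/ln(z₁/z₀) = 34.9 × 6.8719/3.5295 = 67.9488 mph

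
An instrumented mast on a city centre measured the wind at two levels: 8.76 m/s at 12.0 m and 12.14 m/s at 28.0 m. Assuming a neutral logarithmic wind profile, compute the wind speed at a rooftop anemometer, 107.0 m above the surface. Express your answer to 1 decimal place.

17.5 m/s

Log law: V ∝ ln(z/z₀). From the pair, with r = V₁/V₂ = 0.72158,
ln z₀ = (ln z₁ − r·ln z₂)/(1 − r) = (2.4849 − 0.72158×3.3322)/0.27842 = 0.2890 → z₀ = 1.335 m
V₃ = V₁ · ln(z₃/z₀)/ln(z₁/z₀) = 8.76 × 4.3839/2.1960 = 17.4880 m/s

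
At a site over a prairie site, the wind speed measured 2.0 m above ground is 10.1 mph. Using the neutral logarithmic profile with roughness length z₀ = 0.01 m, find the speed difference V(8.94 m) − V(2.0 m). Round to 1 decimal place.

2.9 mph

Log law: V₂ = V₁ · ln(z₂/z₀)/ln(z₁/z₀) = 10.1 × 6.7957/5.2983 = 12.9544 mph
ΔV = 12.9544 − 10.1 = 2.8544 mph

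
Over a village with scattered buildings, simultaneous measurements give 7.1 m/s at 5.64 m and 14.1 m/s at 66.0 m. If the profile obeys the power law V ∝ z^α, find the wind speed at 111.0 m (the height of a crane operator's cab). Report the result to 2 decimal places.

16.30 m/s

First find α: α = ln(V₂/V₁)/ln(z₂/z₁) = ln(14.1/7.1)/ln(66.0/5.64) = 0.68608/2.45977 = 0.2789
Extrapolate from 66.0 m to 111.0 m: V₃ = 14.1 × (111.0/66.0)^0.2789 = 14.1 × 1.1560 = 16.3002 m/s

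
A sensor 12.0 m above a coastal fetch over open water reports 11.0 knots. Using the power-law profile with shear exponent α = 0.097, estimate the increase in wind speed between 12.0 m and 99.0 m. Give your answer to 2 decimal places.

Power law: V₂ = V₁ · (z₂/z₁)^α = 11.0 × (8.2500)^0.097 = 13.4986 knots
ΔV = 13.4986 − 11.0 = 2.4986 knots

2.50 knots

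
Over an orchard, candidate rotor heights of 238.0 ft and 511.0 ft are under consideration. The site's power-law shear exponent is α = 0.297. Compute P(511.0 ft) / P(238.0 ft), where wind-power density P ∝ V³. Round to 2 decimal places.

Speed ratio: V_B/V_A = (z_B/z_A)^α = (511.0/238.0)^0.297 = (2.1471)^0.297 = 1.25475
Power-density ratio: P_B/P_A = (V_B/V_A)³ = (1.25475)³ = 1.97548

1.98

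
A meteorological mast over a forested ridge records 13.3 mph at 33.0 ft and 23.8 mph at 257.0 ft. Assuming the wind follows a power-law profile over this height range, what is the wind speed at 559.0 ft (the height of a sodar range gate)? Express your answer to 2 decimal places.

29.67 mph

First find α: α = ln(V₂/V₁)/ln(z₂/z₁) = ln(23.8/13.3)/ln(257.0/33.0) = 0.58192/2.05257 = 0.2835
Extrapolate from 257.0 ft to 559.0 ft: V₃ = 23.8 × (559.0/257.0)^0.2835 = 23.8 × 1.2465 = 29.6657 mph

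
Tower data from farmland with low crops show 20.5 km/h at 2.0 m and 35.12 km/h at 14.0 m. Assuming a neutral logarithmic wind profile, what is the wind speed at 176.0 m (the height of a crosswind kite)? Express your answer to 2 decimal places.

54.14 km/h

Log law: V ∝ ln(z/z₀). From the pair, with r = V₁/V₂ = 0.58371,
ln z₀ = (ln z₁ − r·ln z₂)/(1 − r) = (0.6931 − 0.58371×2.6391)/0.41629 = -2.0354 → z₀ = 0.1306 m
V₃ = V₁ · ln(z₃/z₀)/ln(z₁/z₀) = 20.5 × 7.2059/2.7285 = 54.1391 km/h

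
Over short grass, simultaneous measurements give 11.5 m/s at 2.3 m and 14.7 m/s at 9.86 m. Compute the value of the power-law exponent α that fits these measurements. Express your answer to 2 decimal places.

Power law: V₂/V₁ = (z₂/z₁)^α ⇒ α = ln(V₂/V₁) / ln(z₂/z₁)
α = ln(14.7/11.5) / ln(9.86/2.3) = ln(1.2783) / ln(4.2870)
  = 0.24550 / 1.45558 = 0.16866

α ≈ 0.17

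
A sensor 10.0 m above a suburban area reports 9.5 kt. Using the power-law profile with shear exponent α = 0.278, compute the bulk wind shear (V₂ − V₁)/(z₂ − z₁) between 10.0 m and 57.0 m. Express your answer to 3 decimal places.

Power law: V₂ = V₁ · (z₂/z₁)^α = 9.5 × (5.7000)^0.278 = 15.4119 kt
ΔV/Δz = (15.4119 − 9.5)/(57.0 − 10.0) = 5.9119/47.0000 = 0.12579 kt/m

0.126 kt/m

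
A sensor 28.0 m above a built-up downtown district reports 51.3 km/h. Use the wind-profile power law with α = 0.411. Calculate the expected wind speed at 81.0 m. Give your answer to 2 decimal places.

Power-law profile: V₂ = V₁ · (z₂/z₁)^α
V₂ = 51.3 × (81.0/28.0)^0.411 = 51.3 × (2.8929)^0.411
    = 51.3 × 1.5474 = 79.3821 km/h

79.38 km/h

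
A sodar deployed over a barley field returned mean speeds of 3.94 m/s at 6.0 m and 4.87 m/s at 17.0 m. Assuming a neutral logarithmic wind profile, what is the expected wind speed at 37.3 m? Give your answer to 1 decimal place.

Log law: V ∝ ln(z/z₀). From the pair, with r = V₁/V₂ = 0.80903,
ln z₀ = (ln z₁ − r·ln z₂)/(1 − r) = (1.7918 − 0.80903×2.8332)/0.19097 = -2.6204 → z₀ = 0.07277 m
V₃ = V₁ · ln(z₃/z₀)/ln(z₁/z₀) = 3.94 × 6.2394/4.4122 = 5.5717 m/s

5.6 m/s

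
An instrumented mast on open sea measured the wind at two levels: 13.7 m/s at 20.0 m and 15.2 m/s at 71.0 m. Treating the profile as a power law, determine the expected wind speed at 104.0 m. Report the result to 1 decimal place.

First find α: α = ln(V₂/V₁)/ln(z₂/z₁) = ln(15.2/13.7)/ln(71.0/20.0) = 0.10390/1.26695 = 0.0820
Extrapolate from 71.0 m to 104.0 m: V₃ = 15.2 × (104.0/71.0)^0.0820 = 15.2 × 1.0318 = 15.6833 m/s

15.7 m/s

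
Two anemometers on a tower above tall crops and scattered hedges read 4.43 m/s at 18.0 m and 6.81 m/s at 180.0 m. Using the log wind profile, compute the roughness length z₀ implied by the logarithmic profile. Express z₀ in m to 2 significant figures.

Log law: V(z) ∝ ln(z/z₀). With r = V₁/V₂ = 4.43/6.81 = 0.65051,
r · ln(z₂/z₀) = ln(z₁/z₀) ⇒ ln z₀ = (ln z₁ − r·ln z₂)/(1 − r)
ln z₀ = (2.89037 − 0.65051×5.19296) / 0.34949 = -1.3955
z₀ = exp(-1.3955) = 0.2477 m

z₀ ≈ 0.25 m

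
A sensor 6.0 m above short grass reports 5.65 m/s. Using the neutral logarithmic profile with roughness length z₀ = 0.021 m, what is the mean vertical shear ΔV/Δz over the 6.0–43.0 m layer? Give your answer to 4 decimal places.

0.0532 m/s/m

Log law: V₂ = V₁ · ln(z₂/z₀)/ln(z₁/z₀) = 5.65 × 7.6244/5.6550 = 7.6177 m/s
ΔV/Δz = (7.6177 − 5.65)/(43.0 − 6.0) = 1.9677/37.0000 = 0.05318 m/s/m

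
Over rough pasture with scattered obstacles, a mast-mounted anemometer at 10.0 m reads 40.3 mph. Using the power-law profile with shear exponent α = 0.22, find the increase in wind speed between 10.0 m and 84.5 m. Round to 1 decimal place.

Power law: V₂ = V₁ · (z₂/z₁)^α = 40.3 × (8.4500)^0.22 = 64.4486 mph
ΔV = 64.4486 − 40.3 = 24.1486 mph

24.1 mph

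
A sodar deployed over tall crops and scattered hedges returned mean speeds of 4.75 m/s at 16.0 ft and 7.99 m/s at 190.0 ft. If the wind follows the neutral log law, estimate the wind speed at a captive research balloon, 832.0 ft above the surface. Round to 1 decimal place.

Log law: V ∝ ln(z/z₀). From the pair, with r = V₁/V₂ = 0.59449,
ln z₀ = (ln z₁ − r·ln z₂)/(1 − r) = (2.7726 − 0.59449×5.2470)/0.40551 = -0.8551 → z₀ = 0.4253 ft
V₃ = V₁ · ln(z₃/z₀)/ln(z₁/z₀) = 4.75 × 7.5789/3.6276 = 9.9237 m/s

9.9 m/s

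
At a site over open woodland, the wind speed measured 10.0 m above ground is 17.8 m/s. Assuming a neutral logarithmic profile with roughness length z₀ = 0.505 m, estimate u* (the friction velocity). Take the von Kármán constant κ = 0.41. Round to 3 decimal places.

Log law: V(z) = (u*/κ) · ln(z/z₀) ⇒ u* = κ · V / ln(z/z₀)
u* = 0.41 × 17.8 / ln(10.0/0.505) = 0.41 × 17.8 / 2.9858
   = 7.2980 / 2.9858 = 2.4443 m/s

u* ≈ 2.444 m/s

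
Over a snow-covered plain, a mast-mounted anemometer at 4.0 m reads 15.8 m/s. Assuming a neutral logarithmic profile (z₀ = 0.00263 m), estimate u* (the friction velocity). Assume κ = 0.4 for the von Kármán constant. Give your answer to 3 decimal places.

Log law: V(z) = (u*/κ) · ln(z/z₀) ⇒ u* = κ · V / ln(z/z₀)
u* = 0.4 × 15.8 / ln(4.0/0.00263) = 0.4 × 15.8 / 7.3271
   = 6.3200 / 7.3271 = 0.8626 m/s

u* ≈ 0.863 m/s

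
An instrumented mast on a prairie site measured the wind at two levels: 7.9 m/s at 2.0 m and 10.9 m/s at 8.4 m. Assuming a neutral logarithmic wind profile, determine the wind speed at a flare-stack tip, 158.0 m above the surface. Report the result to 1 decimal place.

Log law: V ∝ ln(z/z₀). From the pair, with r = V₁/V₂ = 0.72477,
ln z₀ = (ln z₁ − r·ln z₂)/(1 − r) = (0.6931 − 0.72477×2.1282)/0.27523 = -3.0859 → z₀ = 0.04569 m
V₃ = V₁ · ln(z₃/z₀)/ln(z₁/z₀) = 7.9 × 8.1485/3.7791 = 17.0342 m/s

17.0 m/s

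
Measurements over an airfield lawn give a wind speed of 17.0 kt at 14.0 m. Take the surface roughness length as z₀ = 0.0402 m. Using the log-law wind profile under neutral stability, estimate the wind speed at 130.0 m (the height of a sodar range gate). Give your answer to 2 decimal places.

Log law: V(z) ∝ ln(z/z₀), so V₂/V₁ = ln(z₂/z₀) / ln(z₁/z₀).
ln(130.0/0.0402) = 8.0814, ln(14.0/0.0402) = 5.8529
V₂ = 17.0 × 8.0814/5.8529 = 17.0 × 1.3807 = 23.4727 kt

23.47 kt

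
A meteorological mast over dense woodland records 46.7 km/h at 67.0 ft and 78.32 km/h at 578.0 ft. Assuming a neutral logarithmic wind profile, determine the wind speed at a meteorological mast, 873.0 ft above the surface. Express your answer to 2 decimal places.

Log law: V ∝ ln(z/z₀). From the pair, with r = V₁/V₂ = 0.59627,
ln z₀ = (ln z₁ − r·ln z₂)/(1 − r) = (4.2047 − 0.59627×6.3596)/0.40373 = 1.0221 → z₀ = 2.779 ft
V₃ = V₁ · ln(z₃/z₀)/ln(z₁/z₀) = 46.7 × 5.7498/3.1826 = 84.3709 km/h

84.37 km/h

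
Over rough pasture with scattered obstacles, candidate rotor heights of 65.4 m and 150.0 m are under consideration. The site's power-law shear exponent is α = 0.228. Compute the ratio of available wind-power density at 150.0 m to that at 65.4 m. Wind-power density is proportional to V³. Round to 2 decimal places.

1.76

Speed ratio: V_B/V_A = (z_B/z_A)^α = (150.0/65.4)^0.228 = (2.2936)^0.228 = 1.20836
Power-density ratio: P_B/P_A = (V_B/V_A)³ = (1.20836)³ = 1.76438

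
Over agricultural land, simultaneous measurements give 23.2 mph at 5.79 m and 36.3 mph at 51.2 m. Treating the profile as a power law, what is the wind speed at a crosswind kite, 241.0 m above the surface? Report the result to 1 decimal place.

First find α: α = ln(V₂/V₁)/ln(z₂/z₁) = ln(36.3/23.2)/ln(51.2/5.79) = 0.44767/2.17961 = 0.2054
Extrapolate from 51.2 m to 241.0 m: V₃ = 36.3 × (241.0/51.2)^0.2054 = 36.3 × 1.3746 = 49.8977 mph

49.9 mph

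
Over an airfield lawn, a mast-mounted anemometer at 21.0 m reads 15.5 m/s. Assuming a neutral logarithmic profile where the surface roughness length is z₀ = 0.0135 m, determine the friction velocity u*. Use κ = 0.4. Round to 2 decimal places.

u* ≈ 0.84 m/s

Log law: V(z) = (u*/κ) · ln(z/z₀) ⇒ u* = κ · V / ln(z/z₀)
u* = 0.4 × 15.5 / ln(21.0/0.0135) = 0.4 × 15.5 / 7.3496
   = 6.2000 / 7.3496 = 0.8436 m/s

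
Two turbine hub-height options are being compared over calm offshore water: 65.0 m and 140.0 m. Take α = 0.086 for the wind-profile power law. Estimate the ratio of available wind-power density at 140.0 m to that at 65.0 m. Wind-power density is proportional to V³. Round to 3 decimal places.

1.219

Speed ratio: V_B/V_A = (z_B/z_A)^α = (140.0/65.0)^0.086 = (2.1538)^0.086 = 1.06821
Power-density ratio: P_B/P_A = (V_B/V_A)³ = (1.06821)³ = 1.21890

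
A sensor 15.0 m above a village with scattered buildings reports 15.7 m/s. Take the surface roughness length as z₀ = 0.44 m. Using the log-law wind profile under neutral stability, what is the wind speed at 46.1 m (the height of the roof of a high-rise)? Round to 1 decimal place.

Log law: V(z) ∝ ln(z/z₀), so V₂/V₁ = ln(z₂/z₀) / ln(z₁/z₀).
ln(46.1/0.44) = 4.6518, ln(15.0/0.44) = 3.5290
V₂ = 15.7 × 4.6518/3.5290 = 15.7 × 1.3182 = 20.6950 m/s

20.7 m/s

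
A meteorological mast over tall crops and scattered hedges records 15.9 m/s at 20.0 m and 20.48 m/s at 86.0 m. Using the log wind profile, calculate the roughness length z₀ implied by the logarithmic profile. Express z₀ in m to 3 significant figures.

z₀ ≈ 0.126 m

Log law: V(z) ∝ ln(z/z₀). With r = V₁/V₂ = 15.9/20.48 = 0.77637,
r · ln(z₂/z₀) = ln(z₁/z₀) ⇒ ln z₀ = (ln z₁ − r·ln z₂)/(1 − r)
ln z₀ = (2.99573 − 0.77637×4.45435) / 0.22363 = -2.0680
z₀ = exp(-2.0680) = 0.1264 m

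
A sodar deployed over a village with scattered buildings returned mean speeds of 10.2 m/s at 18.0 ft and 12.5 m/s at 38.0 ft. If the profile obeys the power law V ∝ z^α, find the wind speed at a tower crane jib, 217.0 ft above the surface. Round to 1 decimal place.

First find α: α = ln(V₂/V₁)/ln(z₂/z₁) = ln(12.5/10.2)/ln(38.0/18.0) = 0.20334/0.74721 = 0.2721
Extrapolate from 38.0 ft to 217.0 ft: V₃ = 12.5 × (217.0/38.0)^0.2721 = 12.5 × 1.6066 = 20.0829 m/s

20.1 m/s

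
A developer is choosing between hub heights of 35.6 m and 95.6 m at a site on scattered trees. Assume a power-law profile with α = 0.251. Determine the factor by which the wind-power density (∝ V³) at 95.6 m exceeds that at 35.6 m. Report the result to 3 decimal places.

Speed ratio: V_B/V_A = (z_B/z_A)^α = (95.6/35.6)^0.251 = (2.6854)^0.251 = 1.28139
Power-density ratio: P_B/P_A = (V_B/V_A)³ = (1.28139)³ = 2.10399

2.104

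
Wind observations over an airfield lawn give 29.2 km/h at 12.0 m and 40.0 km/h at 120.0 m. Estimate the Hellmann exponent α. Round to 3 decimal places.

Power law: V₂/V₁ = (z₂/z₁)^α ⇒ α = ln(V₂/V₁) / ln(z₂/z₁)
α = ln(40.0/29.2) / ln(120.0/12.0) = ln(1.3699) / ln(10.0000)
  = 0.31471 / 2.30259 = 0.13668

α ≈ 0.137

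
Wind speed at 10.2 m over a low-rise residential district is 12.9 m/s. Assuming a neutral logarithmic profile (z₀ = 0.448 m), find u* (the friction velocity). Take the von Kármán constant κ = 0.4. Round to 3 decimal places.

u* ≈ 1.651 m/s

Log law: V(z) = (u*/κ) · ln(z/z₀) ⇒ u* = κ · V / ln(z/z₀)
u* = 0.4 × 12.9 / ln(10.2/0.448) = 0.4 × 12.9 / 3.1253
   = 5.1600 / 3.1253 = 1.6510 m/s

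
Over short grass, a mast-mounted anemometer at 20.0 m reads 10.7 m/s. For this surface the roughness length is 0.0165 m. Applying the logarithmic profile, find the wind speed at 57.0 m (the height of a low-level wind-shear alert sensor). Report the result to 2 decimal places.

Log law: V(z) ∝ ln(z/z₀), so V₂/V₁ = ln(z₂/z₀) / ln(z₁/z₀).
ln(57.0/0.0165) = 8.1474, ln(20.0/0.0165) = 7.1001
V₂ = 10.7 × 8.1474/7.1001 = 10.7 × 1.1475 = 12.2783 m/s

12.28 m/s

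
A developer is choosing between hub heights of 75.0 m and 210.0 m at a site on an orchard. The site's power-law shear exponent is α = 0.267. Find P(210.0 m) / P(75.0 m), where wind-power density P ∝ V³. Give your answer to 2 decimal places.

Speed ratio: V_B/V_A = (z_B/z_A)^α = (210.0/75.0)^0.267 = (2.8000)^0.267 = 1.31641
Power-density ratio: P_B/P_A = (V_B/V_A)³ = (1.31641)³ = 2.28125

2.28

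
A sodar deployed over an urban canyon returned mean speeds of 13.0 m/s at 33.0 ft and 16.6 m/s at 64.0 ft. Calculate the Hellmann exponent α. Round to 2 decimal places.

Power law: V₂/V₁ = (z₂/z₁)^α ⇒ α = ln(V₂/V₁) / ln(z₂/z₁)
α = ln(16.6/13.0) / ln(64.0/33.0) = ln(1.2769) / ln(1.9394)
  = 0.24445 / 0.66238 = 0.36906

α ≈ 0.37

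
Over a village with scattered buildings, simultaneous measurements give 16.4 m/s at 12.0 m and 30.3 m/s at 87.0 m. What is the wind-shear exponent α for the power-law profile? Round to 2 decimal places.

α ≈ 0.31

Power law: V₂/V₁ = (z₂/z₁)^α ⇒ α = ln(V₂/V₁) / ln(z₂/z₁)
α = ln(30.3/16.4) / ln(87.0/12.0) = ln(1.8476) / ln(7.2500)
  = 0.61387 / 1.98100 = 0.30988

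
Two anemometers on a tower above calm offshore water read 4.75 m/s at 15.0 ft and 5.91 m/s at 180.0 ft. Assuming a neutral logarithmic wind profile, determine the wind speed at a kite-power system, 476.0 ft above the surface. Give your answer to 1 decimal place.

6.4 m/s

Log law: V ∝ ln(z/z₀). From the pair, with r = V₁/V₂ = 0.80372,
ln z₀ = (ln z₁ − r·ln z₂)/(1 − r) = (2.7081 − 0.80372×5.1930)/0.19628 = -7.4672 → z₀ = 0.0005715 ft
V₃ = V₁ · ln(z₃/z₀)/ln(z₁/z₀) = 4.75 × 13.6326/10.1753 = 6.3640 m/s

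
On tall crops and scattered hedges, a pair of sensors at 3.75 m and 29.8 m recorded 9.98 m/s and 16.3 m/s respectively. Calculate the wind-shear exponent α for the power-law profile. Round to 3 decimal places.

Power law: V₂/V₁ = (z₂/z₁)^α ⇒ α = ln(V₂/V₁) / ln(z₂/z₁)
α = ln(16.3/9.98) / ln(29.8/3.75) = ln(1.6333) / ln(7.9467)
  = 0.49058 / 2.07275 = 0.23668

α ≈ 0.237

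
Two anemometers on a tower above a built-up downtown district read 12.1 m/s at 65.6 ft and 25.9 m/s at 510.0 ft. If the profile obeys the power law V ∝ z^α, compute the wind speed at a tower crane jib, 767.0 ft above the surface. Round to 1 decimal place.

30.1 m/s

First find α: α = ln(V₂/V₁)/ln(z₂/z₁) = ln(25.9/12.1)/ln(510.0/65.6) = 0.76104/2.05084 = 0.3711
Extrapolate from 510.0 ft to 767.0 ft: V₃ = 25.9 × (767.0/510.0)^0.3711 = 25.9 × 1.1635 = 30.1346 m/s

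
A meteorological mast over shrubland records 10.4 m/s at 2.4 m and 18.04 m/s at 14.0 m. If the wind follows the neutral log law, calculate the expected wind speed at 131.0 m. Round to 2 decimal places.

Log law: V ∝ ln(z/z₀). From the pair, with r = V₁/V₂ = 0.57650,
ln z₀ = (ln z₁ − r·ln z₂)/(1 − r) = (0.8755 − 0.57650×2.6391)/0.42350 = -1.5252 → z₀ = 0.2176 m
V₃ = V₁ · ln(z₃/z₀)/ln(z₁/z₀) = 10.4 × 6.4004/2.4007 = 27.7271 m/s

27.73 m/s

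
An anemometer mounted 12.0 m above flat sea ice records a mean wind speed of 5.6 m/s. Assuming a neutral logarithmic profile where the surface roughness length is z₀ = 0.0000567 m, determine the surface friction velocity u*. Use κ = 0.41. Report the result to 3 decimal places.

Log law: V(z) = (u*/κ) · ln(z/z₀) ⇒ u* = κ · V / ln(z/z₀)
u* = 0.41 × 5.6 / ln(12.0/0.0000567) = 0.41 × 5.6 / 12.2626
   = 2.2960 / 12.2626 = 0.1872 m/s

u* ≈ 0.187 m/s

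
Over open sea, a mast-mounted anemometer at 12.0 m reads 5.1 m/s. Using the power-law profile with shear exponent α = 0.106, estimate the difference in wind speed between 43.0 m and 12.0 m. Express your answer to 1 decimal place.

0.7 m/s

Power law: V₂ = V₁ · (z₂/z₁)^α = 5.1 × (3.5833)^0.106 = 5.8388 m/s
ΔV = 5.8388 − 5.1 = 0.7388 m/s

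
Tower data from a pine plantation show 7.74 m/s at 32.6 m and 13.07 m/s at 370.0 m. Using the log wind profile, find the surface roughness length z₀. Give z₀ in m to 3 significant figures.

Log law: V(z) ∝ ln(z/z₀). With r = V₁/V₂ = 7.74/13.07 = 0.59220,
r · ln(z₂/z₀) = ln(z₁/z₀) ⇒ ln z₀ = (ln z₁ − r·ln z₂)/(1 − r)
ln z₀ = (3.48431 − 0.59220×5.91350) / 0.40780 = -0.0433
z₀ = exp(-0.0433) = 0.9577 m

z₀ ≈ 0.958 m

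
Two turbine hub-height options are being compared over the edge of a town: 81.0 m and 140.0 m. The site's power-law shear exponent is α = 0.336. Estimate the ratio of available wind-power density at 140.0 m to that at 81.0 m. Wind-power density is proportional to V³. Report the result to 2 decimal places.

1.74

Speed ratio: V_B/V_A = (z_B/z_A)^α = (140.0/81.0)^0.336 = (1.7284)^0.336 = 1.20184
Power-density ratio: P_B/P_A = (V_B/V_A)³ = (1.20184)³ = 1.73598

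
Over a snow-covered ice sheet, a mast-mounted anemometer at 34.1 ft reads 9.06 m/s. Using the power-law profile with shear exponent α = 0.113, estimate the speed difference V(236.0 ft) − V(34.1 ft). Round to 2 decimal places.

Power law: V₂ = V₁ · (z₂/z₁)^α = 9.06 × (6.9208)^0.113 = 11.2737 m/s
ΔV = 11.2737 − 9.06 = 2.2137 m/s

2.21 m/s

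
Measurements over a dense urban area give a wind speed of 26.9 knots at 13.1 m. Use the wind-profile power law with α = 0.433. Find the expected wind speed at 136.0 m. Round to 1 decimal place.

74.1 knots

Power-law profile: V₂ = V₁ · (z₂/z₁)^α
V₂ = 26.9 × (136.0/13.1)^0.433 = 26.9 × (10.3817)^0.433
    = 26.9 × 2.7545 = 74.0962 knots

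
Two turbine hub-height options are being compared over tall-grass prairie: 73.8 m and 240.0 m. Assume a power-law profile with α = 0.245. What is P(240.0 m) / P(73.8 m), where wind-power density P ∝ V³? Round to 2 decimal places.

2.38

Speed ratio: V_B/V_A = (z_B/z_A)^α = (240.0/73.8)^0.245 = (3.2520)^0.245 = 1.33499
Power-density ratio: P_B/P_A = (V_B/V_A)³ = (1.33499)³ = 2.37922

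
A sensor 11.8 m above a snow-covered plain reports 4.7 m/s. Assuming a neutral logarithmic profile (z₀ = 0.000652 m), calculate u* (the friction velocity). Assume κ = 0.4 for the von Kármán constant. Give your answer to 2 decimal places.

u* ≈ 0.19 m/s

Log law: V(z) = (u*/κ) · ln(z/z₀) ⇒ u* = κ · V / ln(z/z₀)
u* = 0.4 × 4.7 / ln(11.8/0.000652) = 0.4 × 4.7 / 9.8036
   = 1.8800 / 9.8036 = 0.1918 m/s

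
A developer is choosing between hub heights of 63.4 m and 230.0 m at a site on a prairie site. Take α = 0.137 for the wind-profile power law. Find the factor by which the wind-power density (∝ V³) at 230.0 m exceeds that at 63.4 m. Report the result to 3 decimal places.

Speed ratio: V_B/V_A = (z_B/z_A)^α = (230.0/63.4)^0.137 = (3.6278)^0.137 = 1.19308
Power-density ratio: P_B/P_A = (V_B/V_A)³ = (1.19308)³ = 1.69829

1.698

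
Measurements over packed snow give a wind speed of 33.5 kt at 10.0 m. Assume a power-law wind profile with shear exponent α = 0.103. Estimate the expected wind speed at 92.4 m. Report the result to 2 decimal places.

Power-law profile: V₂ = V₁ · (z₂/z₁)^α
V₂ = 33.5 × (92.4/10.0)^0.103 = 33.5 × (9.2400)^0.103
    = 33.5 × 1.2574 = 42.1220 kt

42.12 kt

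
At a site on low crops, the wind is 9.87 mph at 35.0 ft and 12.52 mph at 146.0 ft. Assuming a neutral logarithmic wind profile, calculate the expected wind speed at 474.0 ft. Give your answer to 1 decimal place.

14.7 mph

Log law: V ∝ ln(z/z₀). From the pair, with r = V₁/V₂ = 0.78834,
ln z₀ = (ln z₁ − r·ln z₂)/(1 − r) = (3.5553 − 0.78834×4.9836)/0.21166 = -1.7642 → z₀ = 0.1713 ft
V₃ = V₁ · ln(z₃/z₀)/ln(z₁/z₀) = 9.87 × 7.9254/5.3196 = 14.7049 mph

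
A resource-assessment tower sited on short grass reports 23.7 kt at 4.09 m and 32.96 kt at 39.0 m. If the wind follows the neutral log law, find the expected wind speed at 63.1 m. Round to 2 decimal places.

34.94 kt

Log law: V ∝ ln(z/z₀). From the pair, with r = V₁/V₂ = 0.71905,
ln z₀ = (ln z₁ − r·ln z₂)/(1 − r) = (1.4085 − 0.71905×3.6636)/0.28095 = -4.3629 → z₀ = 0.01274 m
V₃ = V₁ · ln(z₃/z₀)/ln(z₁/z₀) = 23.7 × 8.5077/5.7715 = 34.9358 kt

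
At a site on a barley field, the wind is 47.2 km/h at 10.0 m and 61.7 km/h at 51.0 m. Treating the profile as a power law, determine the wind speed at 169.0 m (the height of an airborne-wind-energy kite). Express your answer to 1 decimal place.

75.1 km/h

First find α: α = ln(V₂/V₁)/ln(z₂/z₁) = ln(61.7/47.2)/ln(51.0/10.0) = 0.26789/1.62924 = 0.1644
Extrapolate from 51.0 m to 169.0 m: V₃ = 61.7 × (169.0/51.0)^0.1644 = 61.7 × 1.2177 = 75.1344 km/h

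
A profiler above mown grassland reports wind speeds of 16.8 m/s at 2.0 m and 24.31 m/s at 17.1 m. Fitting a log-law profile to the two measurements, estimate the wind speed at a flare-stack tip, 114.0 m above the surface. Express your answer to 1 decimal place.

Log law: V ∝ ln(z/z₀). From the pair, with r = V₁/V₂ = 0.69107,
ln z₀ = (ln z₁ − r·ln z₂)/(1 − r) = (0.6931 − 0.69107×2.8391)/0.30893 = -4.1073 → z₀ = 0.01645 m
V₃ = V₁ · ln(z₃/z₀)/ln(z₁/z₀) = 16.8 × 8.8435/4.8005 = 30.9492 m/s

30.9 m/s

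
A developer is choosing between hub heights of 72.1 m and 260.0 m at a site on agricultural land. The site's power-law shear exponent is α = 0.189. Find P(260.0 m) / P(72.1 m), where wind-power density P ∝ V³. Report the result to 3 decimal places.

2.069

Speed ratio: V_B/V_A = (z_B/z_A)^α = (260.0/72.1)^0.189 = (3.6061)^0.189 = 1.27432
Power-density ratio: P_B/P_A = (V_B/V_A)³ = (1.27432)³ = 2.06938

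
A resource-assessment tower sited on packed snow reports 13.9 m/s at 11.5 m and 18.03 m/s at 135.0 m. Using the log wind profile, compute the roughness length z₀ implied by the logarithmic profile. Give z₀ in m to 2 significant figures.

Log law: V(z) ∝ ln(z/z₀). With r = V₁/V₂ = 13.9/18.03 = 0.77094,
r · ln(z₂/z₀) = ln(z₁/z₀) ⇒ ln z₀ = (ln z₁ − r·ln z₂)/(1 − r)
ln z₀ = (2.44235 − 0.77094×4.90527) / 0.22906 = -5.8469
z₀ = exp(-5.8469) = 0.002889 m

z₀ ≈ 0.0029 m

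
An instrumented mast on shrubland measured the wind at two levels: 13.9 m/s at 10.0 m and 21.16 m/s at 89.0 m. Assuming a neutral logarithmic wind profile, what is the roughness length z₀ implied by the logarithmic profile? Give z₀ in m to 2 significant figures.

Log law: V(z) ∝ ln(z/z₀). With r = V₁/V₂ = 13.9/21.16 = 0.65690,
r · ln(z₂/z₀) = ln(z₁/z₀) ⇒ ln z₀ = (ln z₁ − r·ln z₂)/(1 − r)
ln z₀ = (2.30259 − 0.65690×4.48864) / 0.34310 = -1.8828
z₀ = exp(-1.8828) = 0.1522 m

z₀ ≈ 0.15 m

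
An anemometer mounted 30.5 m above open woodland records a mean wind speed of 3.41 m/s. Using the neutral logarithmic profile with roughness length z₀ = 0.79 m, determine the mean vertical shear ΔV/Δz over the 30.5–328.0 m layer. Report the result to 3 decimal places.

0.007 m/s/m

Log law: V₂ = V₁ · ln(z₂/z₀)/ln(z₁/z₀) = 3.41 × 6.0287/3.6534 = 5.6270 m/s
ΔV/Δz = (5.6270 − 3.41)/(328.0 − 30.5) = 2.2170/297.5000 = 0.00745 m/s/m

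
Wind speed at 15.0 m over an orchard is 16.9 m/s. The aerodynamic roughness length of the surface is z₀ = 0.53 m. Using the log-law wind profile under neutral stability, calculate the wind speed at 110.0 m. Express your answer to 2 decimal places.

Log law: V(z) ∝ ln(z/z₀), so V₂/V₁ = ln(z₂/z₀) / ln(z₁/z₀).
ln(110.0/0.53) = 5.3354, ln(15.0/0.53) = 3.3429
V₂ = 16.9 × 5.3354/3.3429 = 16.9 × 1.5960 = 26.9726 m/s

26.97 m/s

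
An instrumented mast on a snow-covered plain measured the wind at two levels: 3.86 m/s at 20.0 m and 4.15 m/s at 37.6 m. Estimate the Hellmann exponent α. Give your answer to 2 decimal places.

α ≈ 0.11

Power law: V₂/V₁ = (z₂/z₁)^α ⇒ α = ln(V₂/V₁) / ln(z₂/z₁)
α = ln(4.15/3.86) / ln(37.6/20.0) = ln(1.0751) / ln(1.8800)
  = 0.07244 / 0.63127 = 0.11475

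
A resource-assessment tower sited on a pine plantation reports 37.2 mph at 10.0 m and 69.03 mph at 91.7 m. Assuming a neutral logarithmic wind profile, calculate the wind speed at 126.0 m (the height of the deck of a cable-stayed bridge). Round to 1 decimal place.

Log law: V ∝ ln(z/z₀). From the pair, with r = V₁/V₂ = 0.53890,
ln z₀ = (ln z₁ − r·ln z₂)/(1 − r) = (2.3026 − 0.53890×4.5185)/0.46110 = -0.2872 → z₀ = 0.7504 m
V₃ = V₁ · ln(z₃/z₀)/ln(z₁/z₀) = 37.2 × 5.1235/2.5898 = 73.5943 mph

73.6 mph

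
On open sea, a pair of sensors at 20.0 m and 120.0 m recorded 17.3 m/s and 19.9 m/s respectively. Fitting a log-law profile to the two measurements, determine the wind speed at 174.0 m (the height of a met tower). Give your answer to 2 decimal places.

20.44 m/s

Log law: V ∝ ln(z/z₀). From the pair, with r = V₁/V₂ = 0.86935,
ln z₀ = (ln z₁ − r·ln z₂)/(1 − r) = (2.9957 − 0.86935×4.7875)/0.13065 = -8.9264 → z₀ = 0.0001328 m
V₃ = V₁ · ln(z₃/z₀)/ln(z₁/z₀) = 17.3 × 14.0854/11.9221 = 20.4392 m/s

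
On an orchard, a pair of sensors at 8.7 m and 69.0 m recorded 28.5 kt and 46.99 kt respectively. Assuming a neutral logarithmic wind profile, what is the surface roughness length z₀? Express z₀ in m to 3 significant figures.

Log law: V(z) ∝ ln(z/z₀). With r = V₁/V₂ = 28.5/46.99 = 0.60651,
r · ln(z₂/z₀) = ln(z₁/z₀) ⇒ ln z₀ = (ln z₁ − r·ln z₂)/(1 − r)
ln z₀ = (2.16332 − 0.60651×4.23411) / 0.39349 = -1.0285
z₀ = exp(-1.0285) = 0.3575 m

z₀ ≈ 0.358 m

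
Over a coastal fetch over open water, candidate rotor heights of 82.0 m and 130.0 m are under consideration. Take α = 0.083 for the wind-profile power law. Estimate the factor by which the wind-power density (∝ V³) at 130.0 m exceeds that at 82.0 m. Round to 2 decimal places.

1.12

Speed ratio: V_B/V_A = (z_B/z_A)^α = (130.0/82.0)^0.083 = (1.5854)^0.083 = 1.03899
Power-density ratio: P_B/P_A = (V_B/V_A)³ = (1.03899)³ = 1.12159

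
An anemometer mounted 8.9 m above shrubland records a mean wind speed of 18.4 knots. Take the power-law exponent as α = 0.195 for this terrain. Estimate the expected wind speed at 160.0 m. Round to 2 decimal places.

Power-law profile: V₂ = V₁ · (z₂/z₁)^α
V₂ = 18.4 × (160.0/8.9)^0.195 = 18.4 × (17.9775)^0.195
    = 18.4 × 1.7566 = 32.3214 knots

32.32 knots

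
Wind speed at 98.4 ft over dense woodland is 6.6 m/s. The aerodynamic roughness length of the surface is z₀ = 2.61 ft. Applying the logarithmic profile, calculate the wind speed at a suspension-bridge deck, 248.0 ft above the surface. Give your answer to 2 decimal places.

Log law: V(z) ∝ ln(z/z₀), so V₂/V₁ = ln(z₂/z₀) / ln(z₁/z₀).
ln(248.0/2.61) = 4.5541, ln(98.4/2.61) = 3.6297
V₂ = 6.6 × 4.5541/3.6297 = 6.6 × 1.2547 = 8.2808 m/s

8.28 m/s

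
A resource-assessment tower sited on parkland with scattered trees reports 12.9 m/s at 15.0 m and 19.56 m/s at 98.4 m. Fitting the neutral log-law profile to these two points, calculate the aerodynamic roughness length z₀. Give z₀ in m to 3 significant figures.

Log law: V(z) ∝ ln(z/z₀). With r = V₁/V₂ = 12.9/19.56 = 0.65951,
r · ln(z₂/z₀) = ln(z₁/z₀) ⇒ ln z₀ = (ln z₁ − r·ln z₂)/(1 − r)
ln z₀ = (2.70805 − 0.65951×4.58904) / 0.34049 = -0.9353
z₀ = exp(-0.9353) = 0.3925 m

z₀ ≈ 0.392 m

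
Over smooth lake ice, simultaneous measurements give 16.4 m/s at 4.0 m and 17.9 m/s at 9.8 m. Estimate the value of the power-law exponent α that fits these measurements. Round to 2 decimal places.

Power law: V₂/V₁ = (z₂/z₁)^α ⇒ α = ln(V₂/V₁) / ln(z₂/z₁)
α = ln(17.9/16.4) / ln(9.8/4.0) = ln(1.0915) / ln(2.4500)
  = 0.08752 / 0.89609 = 0.09767

α ≈ 0.10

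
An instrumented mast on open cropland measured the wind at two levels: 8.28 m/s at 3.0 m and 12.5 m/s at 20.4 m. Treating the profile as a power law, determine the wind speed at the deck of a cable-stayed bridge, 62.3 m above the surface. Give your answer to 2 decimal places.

15.89 m/s

First find α: α = ln(V₂/V₁)/ln(z₂/z₁) = ln(12.5/8.28)/ln(20.4/3.0) = 0.41189/1.91692 = 0.2149
Extrapolate from 20.4 m to 62.3 m: V₃ = 12.5 × (62.3/20.4)^0.2149 = 12.5 × 1.2711 = 15.8888 m/s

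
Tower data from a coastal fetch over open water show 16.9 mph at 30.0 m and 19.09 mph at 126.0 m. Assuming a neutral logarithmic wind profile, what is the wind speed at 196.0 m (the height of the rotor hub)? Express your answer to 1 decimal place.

Log law: V ∝ ln(z/z₀). From the pair, with r = V₁/V₂ = 0.88528,
ln z₀ = (ln z₁ − r·ln z₂)/(1 − r) = (3.4012 − 0.88528×4.8363)/0.11472 = -7.6732 → z₀ = 0.0004651 m
V₃ = V₁ · ln(z₃/z₀)/ln(z₁/z₀) = 16.9 × 12.9513/11.0744 = 19.7643 mph

19.8 mph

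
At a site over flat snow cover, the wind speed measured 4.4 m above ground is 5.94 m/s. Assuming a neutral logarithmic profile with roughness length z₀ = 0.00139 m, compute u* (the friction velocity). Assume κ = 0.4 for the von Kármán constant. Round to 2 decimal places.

Log law: V(z) = (u*/κ) · ln(z/z₀) ⇒ u* = κ · V / ln(z/z₀)
u* = 0.4 × 5.94 / ln(4.4/0.00139) = 0.4 × 5.94 / 8.0601
   = 2.3760 / 8.0601 = 0.2948 m/s

u* ≈ 0.29 m/s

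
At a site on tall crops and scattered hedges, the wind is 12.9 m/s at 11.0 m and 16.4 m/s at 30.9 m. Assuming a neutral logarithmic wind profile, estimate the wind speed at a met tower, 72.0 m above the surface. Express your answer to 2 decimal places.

19.27 m/s

Log law: V ∝ ln(z/z₀). From the pair, with r = V₁/V₂ = 0.78659,
ln z₀ = (ln z₁ − r·ln z₂)/(1 − r) = (2.3979 − 0.78659×3.4308)/0.21341 = -1.4089 → z₀ = 0.2444 m
V₃ = V₁ · ln(z₃/z₀)/ln(z₁/z₀) = 12.9 × 5.6856/3.8068 = 19.2665 m/s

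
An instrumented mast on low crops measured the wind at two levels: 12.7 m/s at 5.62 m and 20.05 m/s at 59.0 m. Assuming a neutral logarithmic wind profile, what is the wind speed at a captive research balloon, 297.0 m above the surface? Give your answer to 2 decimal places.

Log law: V ∝ ln(z/z₀). From the pair, with r = V₁/V₂ = 0.63342,
ln z₀ = (ln z₁ − r·ln z₂)/(1 − r) = (1.7263 − 0.63342×4.0775)/0.36658 = -2.3363 → z₀ = 0.09669 m
V₃ = V₁ · ln(z₃/z₀)/ln(z₁/z₀) = 12.7 × 8.0300/4.0626 = 25.1023 m/s

25.10 m/s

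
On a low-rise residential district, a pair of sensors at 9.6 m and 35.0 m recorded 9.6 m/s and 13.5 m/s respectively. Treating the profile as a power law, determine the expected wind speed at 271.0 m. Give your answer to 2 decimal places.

23.15 m/s

First find α: α = ln(V₂/V₁)/ln(z₂/z₁) = ln(13.5/9.6)/ln(35.0/9.6) = 0.34093/1.29358 = 0.2636
Extrapolate from 35.0 m to 271.0 m: V₃ = 13.5 × (271.0/35.0)^0.2636 = 13.5 × 1.7150 = 23.1529 m/s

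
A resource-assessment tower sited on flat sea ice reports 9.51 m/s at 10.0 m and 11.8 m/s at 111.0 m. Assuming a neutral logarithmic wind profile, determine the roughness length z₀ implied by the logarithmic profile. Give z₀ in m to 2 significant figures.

z₀ ≈ 0.00046 m

Log law: V(z) ∝ ln(z/z₀). With r = V₁/V₂ = 9.51/11.8 = 0.80593,
r · ln(z₂/z₀) = ln(z₁/z₀) ⇒ ln z₀ = (ln z₁ − r·ln z₂)/(1 − r)
ln z₀ = (2.30259 − 0.80593×4.70953) / 0.19407 = -7.6931
z₀ = exp(-7.6931) = 0.0004560 m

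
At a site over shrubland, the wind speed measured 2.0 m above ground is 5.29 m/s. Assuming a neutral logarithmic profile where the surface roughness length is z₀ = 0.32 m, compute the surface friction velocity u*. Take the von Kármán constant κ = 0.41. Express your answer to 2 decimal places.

Log law: V(z) = (u*/κ) · ln(z/z₀) ⇒ u* = κ · V / ln(z/z₀)
u* = 0.41 × 5.29 / ln(2.0/0.32) = 0.41 × 5.29 / 1.8326
   = 2.1689 / 1.8326 = 1.1835 m/s

u* ≈ 1.18 m/s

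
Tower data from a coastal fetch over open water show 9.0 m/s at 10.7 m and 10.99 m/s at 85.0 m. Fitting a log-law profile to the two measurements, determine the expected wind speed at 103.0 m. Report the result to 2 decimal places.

11.17 m/s

Log law: V ∝ ln(z/z₀). From the pair, with r = V₁/V₂ = 0.81893,
ln z₀ = (ln z₁ − r·ln z₂)/(1 − r) = (2.3702 − 0.81893×4.4427)/0.18107 = -7.0025 → z₀ = 0.0009096 m
V₃ = V₁ · ln(z₃/z₀)/ln(z₁/z₀) = 9.0 × 11.6372/9.3727 = 11.1744 m/s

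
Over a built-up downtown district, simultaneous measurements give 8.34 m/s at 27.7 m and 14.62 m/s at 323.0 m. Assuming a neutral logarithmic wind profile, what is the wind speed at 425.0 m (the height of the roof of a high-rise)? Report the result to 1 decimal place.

15.3 m/s

Log law: V ∝ ln(z/z₀). From the pair, with r = V₁/V₂ = 0.57045,
ln z₀ = (ln z₁ − r·ln z₂)/(1 − r) = (3.3214 − 0.57045×5.7777)/0.42955 = 0.0595 → z₀ = 1.061 m
V₃ = V₁ · ln(z₃/z₀)/ln(z₁/z₀) = 8.34 × 5.9926/3.2619 = 15.3217 m/s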